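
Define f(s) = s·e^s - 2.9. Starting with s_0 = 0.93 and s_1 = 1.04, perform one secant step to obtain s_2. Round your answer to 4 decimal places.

f(0.93) = -0.542906, f(1.04) = 0.042386
s_2 = 1.040000 − 0.042386·(1.040000 − 0.930000) / (0.042386 − (-0.542906)) = 1.040000 − (0.004662)/(0.585292) = 1.032034

1.0320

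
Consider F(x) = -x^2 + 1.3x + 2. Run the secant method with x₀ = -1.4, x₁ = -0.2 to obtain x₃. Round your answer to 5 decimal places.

F(-1.4) = -1.7800000, F(-0.2) = 1.7000000
x₂ = -0.2000000 − 1.7000000·(-0.2000000 − (-1.4000000)) / (1.7000000 − (-1.7800000)) = -0.2000000 − (2.0400000)/(3.4800000) = -0.7862069
F(-0.7862069) = 0.3598098
x₃ = -0.7862069 − 0.3598098·(-0.7862069 − (-0.2000000)) / (0.3598098 − 1.7000000) = -0.7862069 − (-0.2109230)/(-1.3401902) = -0.9435897

-0.94359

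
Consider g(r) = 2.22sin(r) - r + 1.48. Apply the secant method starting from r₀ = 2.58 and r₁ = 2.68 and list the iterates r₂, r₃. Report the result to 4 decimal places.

g(2.58) = 0.082227, g(2.68) = -0.211268
r₂ = 2.680000 − (-0.211268)·(2.680000 − 2.580000) / (-0.211268 − 0.082227) = 2.680000 − (-0.021127)/(-0.293496) = 2.608017
g(2.608017) = 0.001110
r₃ = 2.608017 − 0.001110·(2.608017 − 2.680000) / (0.001110 − (-0.211268)) = 2.608017 − (-0.000080)/(0.212378) = 2.608393

2.6080, 2.6084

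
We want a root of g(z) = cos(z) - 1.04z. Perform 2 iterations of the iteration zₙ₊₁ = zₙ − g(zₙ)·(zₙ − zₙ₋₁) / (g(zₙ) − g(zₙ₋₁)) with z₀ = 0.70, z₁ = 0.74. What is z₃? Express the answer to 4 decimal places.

0.7218

g(0.70) = 0.036842, g(0.74) = -0.031131
z₂ = 0.740000 − (-0.031131)·(0.740000 − 0.700000) / (-0.031131 − 0.036842) = 0.740000 − (-0.001245)/(-0.067974) = 0.721680
g(0.721680) = 0.000149
z₃ = 0.721680 − 0.000149·(0.721680 − 0.740000) / (0.000149 − (-0.031131)) = 0.721680 − (-0.000003)/(0.031281) = 0.721768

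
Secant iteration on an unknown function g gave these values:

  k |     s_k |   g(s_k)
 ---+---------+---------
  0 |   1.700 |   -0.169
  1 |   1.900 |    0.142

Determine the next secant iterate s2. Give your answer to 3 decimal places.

1.809

s2 = 1.900 − 0.142·(1.900 − 1.700) / (0.142 − (-0.169))
   = 1.900 − (0.02840)/(0.31100) = 1.80868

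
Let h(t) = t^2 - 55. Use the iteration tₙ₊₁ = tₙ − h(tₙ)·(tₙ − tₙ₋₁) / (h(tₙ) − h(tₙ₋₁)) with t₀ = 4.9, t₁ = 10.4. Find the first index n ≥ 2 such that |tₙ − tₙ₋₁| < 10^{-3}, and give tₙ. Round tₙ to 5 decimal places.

n = 6, tₙ = 7.41620

h(4.9) = -30.9900000, h(10.4) = 53.1600000
t₂ = 10.4000000 − 53.1600000·(5.5000000)/(84.1500000) = 6.9254902;  |Δ| = 3.4745098
h(6.9254902) = -7.0375855
t₃ = 6.9254902 − (-7.0375855)·(-3.4745098)/(-60.1975855) = 7.3316885;  |Δ| = 0.4061984
h(7.3316885) = -1.2463431
t₄ = 7.3316885 − (-1.2463431)·(0.4061984)/(5.7912425) = 7.4191072;  |Δ| = 0.0874186
h(7.4191072) = 0.0431513
t₅ = 7.4191072 − 0.0431513·(0.0874186)/(1.2894944) = 7.4161818;  |Δ| = 0.0029254
h(7.4161818) = -0.0002472
t₆ = 7.4161818 − (-0.0002472)·(-0.0029254)/(-0.0433985) = 7.4161985;  |Δ| = 0.0000167
|t₆ − t₅| = 0.0000167 < 10^{-3}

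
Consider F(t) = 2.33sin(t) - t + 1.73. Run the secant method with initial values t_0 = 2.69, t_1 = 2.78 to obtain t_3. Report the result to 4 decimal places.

2.7083

F(2.69) = 0.056810, F(2.78) = -0.225729
t_2 = 2.780000 − (-0.225729)·(2.780000 − 2.690000) / (-0.225729 − 0.056810) = 2.780000 − (-0.020316)/(-0.282539) = 2.708096
F(2.708096) = 0.000612
t_3 = 2.708096 − 0.000612·(2.708096 − 2.780000) / (0.000612 − (-0.225729)) = 2.708096 − (-0.000044)/(0.226341) = 2.708291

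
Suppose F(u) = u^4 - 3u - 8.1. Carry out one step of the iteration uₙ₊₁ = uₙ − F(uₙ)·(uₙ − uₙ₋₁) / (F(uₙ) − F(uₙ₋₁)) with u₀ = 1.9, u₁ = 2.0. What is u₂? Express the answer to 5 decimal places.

F(1.9) = -0.7679000, F(2.0) = 1.9000000
u₂ = 2.0000000 − 1.9000000·(2.0000000 − 1.9000000) / (1.9000000 − (-0.7679000)) = 2.0000000 − (0.1900000)/(2.6679000) = 1.9287829

1.92878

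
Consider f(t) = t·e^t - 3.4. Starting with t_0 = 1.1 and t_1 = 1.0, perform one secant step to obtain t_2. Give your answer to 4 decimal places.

1.1163

f(1.1) = -0.095417, f(1.0) = -0.681718
t_2 = 1.000000 − (-0.681718)·(1.000000 − 1.100000) / (-0.681718 − (-0.095417)) = 1.000000 − (0.068172)/(-0.586301) = 1.116274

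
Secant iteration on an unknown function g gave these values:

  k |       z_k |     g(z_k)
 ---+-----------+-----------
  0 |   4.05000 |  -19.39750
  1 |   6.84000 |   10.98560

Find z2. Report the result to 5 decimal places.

z2 = 6.84000 − 10.98560·(6.84000 − 4.05000) / (10.98560 − (-19.39750))
   = 6.84000 − (30.6498240)/(30.3831000) = 5.8312213

5.83122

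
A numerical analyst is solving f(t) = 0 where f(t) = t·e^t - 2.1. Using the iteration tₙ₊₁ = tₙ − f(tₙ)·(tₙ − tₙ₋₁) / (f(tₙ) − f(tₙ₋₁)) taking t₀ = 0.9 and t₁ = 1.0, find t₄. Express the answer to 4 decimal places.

f(0.9) = 0.113643, f(1.0) = 0.618282
t₂ = 1.000000 − 0.618282·(1.000000 − 0.900000) / (0.618282 − 0.113643) = 1.000000 − (0.061828)/(0.504639) = 0.877480
f(0.877480) = 0.010194
t₃ = 0.877480 − 0.010194·(0.877480 − 1.000000) / (0.010194 − 0.618282) = 0.877480 − (-0.001249)/(-0.608088) = 0.875427
f(0.875427) = 0.000935
t₄ = 0.875427 − 0.000935·(0.875427 − 0.877480) / (0.000935 − 0.010194) = 0.875427 − (-0.000002)/(-0.009259) = 0.875219

0.8752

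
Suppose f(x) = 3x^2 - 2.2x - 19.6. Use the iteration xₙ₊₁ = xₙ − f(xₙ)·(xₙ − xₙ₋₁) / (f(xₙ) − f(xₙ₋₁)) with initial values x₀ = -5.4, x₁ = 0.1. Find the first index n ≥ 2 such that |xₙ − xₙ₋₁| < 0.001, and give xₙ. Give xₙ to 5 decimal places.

n = 8, xₙ = -2.21554

f(-5.4) = 79.7600000, f(0.1) = -19.7900000
x₂ = 0.1000000 − (-19.7900000)·(5.5000000)/(-99.5500000) = -0.9933702;  |Δ| = 1.0933702
f(-0.9933702) = -14.4542328
x₃ = -0.9933702 − (-14.4542328)·(-1.0933702)/(5.3357672) = -3.9552360;  |Δ| = 2.9618659
f(-3.9552360) = 36.0331959
x₄ = -3.9552360 − 36.0331959·(-2.9618659)/(50.4874286) = -1.8413337;  |Δ| = 2.1139023
f(-1.8413337) = -5.3775364
x₅ = -1.8413337 − (-5.3775364)·(2.1139023)/(-41.4107322) = -2.1158419;  |Δ| = 0.2745082
f(-2.1158419) = -1.5147864
x₆ = -2.1158419 − (-1.5147864)·(-0.2745082)/(3.8627499) = -2.2234910;  |Δ| = 0.1076490
f(-2.2234910) = 0.1234166
x₇ = -2.2234910 − 0.1234166·(-0.1076490)/(1.6382030) = -2.2153811;  |Δ| = 0.0081099
f(-2.2153811) = -0.0024218
x₈ = -2.2153811 − (-0.0024218)·(0.0081099)/(-0.1258384) = -2.2155371;  |Δ| = 0.0001561
|x₈ − x₇| = 0.0001561 < 0.001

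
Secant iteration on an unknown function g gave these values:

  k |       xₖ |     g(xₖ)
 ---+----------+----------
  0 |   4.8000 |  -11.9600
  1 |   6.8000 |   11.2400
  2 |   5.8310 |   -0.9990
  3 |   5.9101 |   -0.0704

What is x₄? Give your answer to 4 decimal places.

x₄ = 5.9101 − (-0.0704)·(5.9101 − 5.8310) / (-0.0704 − (-0.9990))
   = 5.9101 − (-0.005569)/(0.928600) = 5.916097

5.9161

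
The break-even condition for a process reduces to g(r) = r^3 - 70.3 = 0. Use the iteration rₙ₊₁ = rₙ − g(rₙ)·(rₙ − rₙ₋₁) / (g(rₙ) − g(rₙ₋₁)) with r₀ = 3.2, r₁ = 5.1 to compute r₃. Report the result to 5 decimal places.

g(3.2) = -37.5320000, g(5.1) = 62.3510000
r₂ = 5.1000000 − 62.3510000·(5.1000000 − 3.2000000) / (62.3510000 − (-37.5320000)) = 5.1000000 − (118.4669000)/(99.8830000) = 3.9139433
g(3.9139433) = -10.3424892
r₃ = 3.9139433 − (-10.3424892)·(3.9139433 − 5.1000000) / (-10.3424892 − 62.3510000) = 3.9139433 − (12.2667785)/(-72.6934892) = 4.0826899

4.08269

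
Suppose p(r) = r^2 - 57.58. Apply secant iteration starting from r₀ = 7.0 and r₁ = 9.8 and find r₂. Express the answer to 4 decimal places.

p(7.0) = -8.580000, p(9.8) = 38.460000
r₂ = 9.800000 − 38.460000·(9.800000 − 7.000000) / (38.460000 − (-8.580000)) = 9.800000 − (107.688000)/(47.040000) = 7.510714

7.5107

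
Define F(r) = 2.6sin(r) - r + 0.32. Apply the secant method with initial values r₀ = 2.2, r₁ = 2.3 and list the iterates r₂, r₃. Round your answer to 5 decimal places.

2.28436, 2.28485

F(2.2) = 0.2220906, F(2.3) = -0.0411664
r₂ = 2.3000000 − (-0.0411664)·(2.3000000 − 2.2000000) / (-0.0411664 − 0.2220906) = 2.3000000 − (-0.0041166)/(-0.2632571) = 2.2843626
F(2.2843626) = 0.0013216
r₃ = 2.2843626 − 0.0013216·(2.2843626 − 2.3000000) / (0.0013216 − (-0.0411664)) = 2.2843626 − (-0.0000207)/(0.0424881) = 2.2848491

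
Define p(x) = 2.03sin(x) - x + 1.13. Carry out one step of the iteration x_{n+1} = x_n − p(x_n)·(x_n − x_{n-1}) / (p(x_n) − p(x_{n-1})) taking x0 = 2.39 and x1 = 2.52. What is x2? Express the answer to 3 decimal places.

2.439

p(2.39) = 0.12609, p(2.52) = -0.20787
x2 = 2.52000 − (-0.20787)·(2.52000 − 2.39000) / (-0.20787 − 0.12609) = 2.52000 − (-0.02702)/(-0.33396) = 2.43908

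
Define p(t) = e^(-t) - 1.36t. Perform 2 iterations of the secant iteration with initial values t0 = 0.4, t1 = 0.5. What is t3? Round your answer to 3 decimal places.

0.463

p(0.4) = 0.12632, p(0.5) = -0.07347
t2 = 0.50000 − (-0.07347)·(0.50000 − 0.40000) / (-0.07347 − 0.12632) = 0.50000 − (-0.00735)/(-0.19979) = 0.46323
p(0.46323) = -0.00074
t3 = 0.46323 − (-0.00074)·(0.46323 − 0.50000) / (-0.00074 − (-0.07347)) = 0.46323 − (0.00003)/(0.07273) = 0.46285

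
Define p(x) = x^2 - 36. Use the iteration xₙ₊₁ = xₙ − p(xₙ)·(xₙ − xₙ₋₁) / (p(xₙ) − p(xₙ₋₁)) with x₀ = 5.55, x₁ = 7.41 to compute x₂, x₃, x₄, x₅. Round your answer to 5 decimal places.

p(5.55) = -5.1975000, p(7.41) = 18.9081000
x₂ = 7.4100000 − 18.9081000·(7.4100000 − 5.5500000) / (18.9081000 − (-5.1975000)) = 7.4100000 − (35.1690660)/(24.1056000) = 5.9510417
p(5.9510417) = -0.5851031
x₃ = 5.9510417 − (-0.5851031)·(5.9510417 − 7.4100000) / (-0.5851031 − 18.9081000) = 5.9510417 − (0.8536410)/(-19.4932031) = 5.9948334
p(5.9948334) = -0.0619726
x₄ = 5.9948334 − (-0.0619726)·(5.9948334 − 5.9510417) / (-0.0619726 − (-0.5851031)) = 5.9948334 − (-0.0027139)/(0.5231305) = 6.0000212
p(6.0000212) = 0.0002541
x₅ = 6.0000212 − 0.0002541·(6.0000212 − 5.9948334) / (0.0002541 − (-0.0619726)) = 6.0000212 − (0.0000013)/(0.0622267) = 6.0000000

5.95104, 5.99483, 6.00002, 6.00000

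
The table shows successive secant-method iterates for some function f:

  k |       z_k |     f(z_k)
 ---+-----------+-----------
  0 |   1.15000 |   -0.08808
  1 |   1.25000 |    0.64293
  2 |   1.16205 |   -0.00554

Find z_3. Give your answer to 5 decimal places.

z_3 = 1.16205 − (-0.00554)·(1.16205 − 1.25000) / (-0.00554 − 0.64293)
   = 1.16205 − (0.0004872)/(-0.6484700) = 1.1628014

1.16280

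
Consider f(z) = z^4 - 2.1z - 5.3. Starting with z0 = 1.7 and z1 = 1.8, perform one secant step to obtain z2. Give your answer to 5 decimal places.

1.72676

f(1.7) = -0.5179000, f(1.8) = 1.4176000
z2 = 1.8000000 − 1.4176000·(1.8000000 − 1.7000000) / (1.4176000 − (-0.5179000)) = 1.8000000 − (0.1417600)/(1.9355000) = 1.7267579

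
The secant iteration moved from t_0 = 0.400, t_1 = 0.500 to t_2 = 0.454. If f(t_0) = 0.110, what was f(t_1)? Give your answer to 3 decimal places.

-0.094

The secant line through (0.400, 0.110) and (0.500, f(t_1)) crosses zero at t_2 = 0.454.
So (0.400, 0.110), (0.500, f(t_1)), (0.454, 0) are collinear:
f(t_1) = 0.110 · (0.500 − 0.454) / (0.400 − 0.454) = 0.110 · (0.04600)/(-0.05400) = -0.09370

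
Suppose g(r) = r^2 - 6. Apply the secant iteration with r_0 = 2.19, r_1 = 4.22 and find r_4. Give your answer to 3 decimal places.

g(2.19) = -1.20390, g(4.22) = 11.80840
r_2 = 4.22000 − 11.80840·(4.22000 − 2.19000) / (11.80840 − (-1.20390)) = 4.22000 − (23.97105)/(13.01230) = 2.37782
g(2.37782) = -0.34599
r_3 = 2.37782 − (-0.34599)·(2.37782 − 4.22000) / (-0.34599 − 11.80840) = 2.37782 − (0.63738)/(-12.15439) = 2.43026
g(2.43026) = -0.09385
r_4 = 2.43026 − (-0.09385)·(2.43026 − 2.37782) / (-0.09385 − (-0.34599)) = 2.43026 − (-0.00492)/(0.25214) = 2.44978

2.450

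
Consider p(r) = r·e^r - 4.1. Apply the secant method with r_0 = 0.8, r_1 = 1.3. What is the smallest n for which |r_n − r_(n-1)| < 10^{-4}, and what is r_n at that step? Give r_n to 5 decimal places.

n = 5, r_n = 1.21568

p(0.8) = -2.3195673, p(1.3) = 0.6700857
r_2 = 1.3000000 − 0.6700857·(0.5000000)/(2.9896529) = 1.1879325;  |Δ| = 0.1120675
p(1.1879325) = -0.2032341
r_3 = 1.1879325 − (-0.2032341)·(-0.1120675)/(-0.8733197) = 1.2140122;  |Δ| = 0.0260797
p(1.2140122) = -0.0124612
r_4 = 1.2140122 − (-0.0124612)·(0.0260797)/(0.1907729) = 1.2157158;  |Δ| = 0.0017035
p(1.2157158) = 0.0002534
r_5 = 1.2157158 − 0.0002534·(0.0017035)/(0.0127146) = 1.2156818;  |Δ| = 0.0000339
|r_5 − r_4| = 0.0000339 < 10^{-4}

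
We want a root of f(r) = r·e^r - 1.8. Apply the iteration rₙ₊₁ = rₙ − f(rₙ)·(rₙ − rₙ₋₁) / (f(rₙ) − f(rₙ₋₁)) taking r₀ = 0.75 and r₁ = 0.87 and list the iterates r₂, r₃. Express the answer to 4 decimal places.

f(0.75) = -0.212250, f(0.87) = 0.276612
r₂ = 0.870000 − 0.276612·(0.870000 − 0.750000) / (0.276612 − (-0.212250)) = 0.870000 − (0.033193)/(0.488862) = 0.802101
f(0.802101) = -0.011139
r₃ = 0.802101 − (-0.011139)·(0.802101 − 0.870000) / (-0.011139 − 0.276612) = 0.802101 − (0.000756)/(-0.287751) = 0.804729

0.8021, 0.8047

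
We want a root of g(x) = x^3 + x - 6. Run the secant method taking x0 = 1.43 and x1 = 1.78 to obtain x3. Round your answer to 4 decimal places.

1.6331

g(1.43) = -1.645793, g(1.78) = 1.419752
x2 = 1.780000 − 1.419752·(1.780000 − 1.430000) / (1.419752 − (-1.645793)) = 1.780000 − (0.496913)/(3.065545) = 1.617904
g(1.617904) = -0.147051
x3 = 1.617904 − (-0.147051)·(1.617904 − 1.780000) / (-0.147051 − 1.419752) = 1.617904 − (0.023836)/(-1.566803) = 1.633117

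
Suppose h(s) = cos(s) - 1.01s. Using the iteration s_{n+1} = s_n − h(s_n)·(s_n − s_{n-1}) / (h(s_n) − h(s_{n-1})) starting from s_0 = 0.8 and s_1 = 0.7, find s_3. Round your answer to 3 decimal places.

0.735

h(0.8) = -0.11129, h(0.7) = 0.05784
s_2 = 0.70000 − 0.05784·(0.70000 − 0.80000) / (0.05784 − (-0.11129)) = 0.70000 − (-0.00578)/(0.16914) = 0.73420
h(0.73420) = 0.00083
s_3 = 0.73420 − 0.00083·(0.73420 − 0.70000) / (0.00083 − 0.05784) = 0.73420 − (0.00003)/(-0.05702) = 0.73469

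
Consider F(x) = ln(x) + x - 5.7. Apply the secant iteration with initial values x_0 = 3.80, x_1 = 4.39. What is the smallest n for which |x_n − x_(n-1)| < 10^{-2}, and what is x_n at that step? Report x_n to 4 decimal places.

n = 3, x_n = 4.2525

F(3.80) = -0.564999, F(4.39) = 0.169329
x_2 = 4.390000 − 0.169329·(0.590000)/(0.734328) = 4.253952;  |Δ| = 0.136048
F(4.253952) = 0.001800
x_3 = 4.253952 − 0.001800·(-0.136048)/(-0.167529) = 4.252490;  |Δ| = 0.001462
|x_3 − x_2| = 0.001462 < 10^{-2}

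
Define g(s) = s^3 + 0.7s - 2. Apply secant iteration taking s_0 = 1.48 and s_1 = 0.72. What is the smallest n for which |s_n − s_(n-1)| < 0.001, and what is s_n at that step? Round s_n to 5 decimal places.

n = 6, s_n = 1.07625

g(1.48) = 2.2777920, g(0.72) = -1.1227520
s_2 = 0.7200000 − (-1.1227520)·(-0.7600000)/(-3.4005440) = 0.9709279;  |Δ| = 0.2509279
g(0.9709279) = -0.4050556
s_3 = 0.9709279 − (-0.4050556)·(0.2509279)/(0.7176964) = 1.1125474;  |Δ| = 0.1416195
g(1.1125474) = 0.1558518
s_4 = 1.1125474 − 0.1558518·(0.1416195)/(0.5609074) = 1.0731975;  |Δ| = 0.0393499
g(1.0731975) = -0.0127034
s_5 = 1.0731975 − (-0.0127034)·(-0.0393499)/(-0.1685552) = 1.0761632;  |Δ| = 0.0029657
g(1.0761632) = -0.0003520
s_6 = 1.0761632 − (-0.0003520)·(0.0029657)/(0.0123514) = 1.0762477;  |Δ| = 0.0000845
|s_6 − s_5| = 0.0000845 < 0.001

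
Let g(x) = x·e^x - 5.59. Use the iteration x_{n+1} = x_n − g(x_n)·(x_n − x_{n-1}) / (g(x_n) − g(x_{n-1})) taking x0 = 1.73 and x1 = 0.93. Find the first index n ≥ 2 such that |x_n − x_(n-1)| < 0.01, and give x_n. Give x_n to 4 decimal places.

g(1.73) = 4.168331, g(0.93) = -3.232906
x2 = 0.930000 − (-3.232906)·(-0.800000)/(-7.401238) = 1.279445;  |Δ| = 0.349445
g(1.279445) = -0.990851
x3 = 1.279445 − (-0.990851)·(0.349445)/(2.242056) = 1.433878;  |Δ| = 0.154433
g(1.433878) = 0.425028
x4 = 1.433878 − 0.425028·(0.154433)/(1.415879) = 1.387519;  |Δ| = 0.046359
g(1.387519) = -0.033119
x5 = 1.387519 − (-0.033119)·(-0.046359)/(-0.458147) = 1.390871;  |Δ| = 0.003351
|x5 − x4| = 0.003351 < 0.01

n = 5, x_n = 1.3909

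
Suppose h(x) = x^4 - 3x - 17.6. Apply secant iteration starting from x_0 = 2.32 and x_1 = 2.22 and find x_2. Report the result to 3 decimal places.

h(2.32) = 4.41023, h(2.22) = 0.02913
x_2 = 2.22000 − 0.02913·(2.22000 − 2.32000) / (0.02913 − 4.41023) = 2.22000 − (-0.00291)/(-4.38110) = 2.21934

2.219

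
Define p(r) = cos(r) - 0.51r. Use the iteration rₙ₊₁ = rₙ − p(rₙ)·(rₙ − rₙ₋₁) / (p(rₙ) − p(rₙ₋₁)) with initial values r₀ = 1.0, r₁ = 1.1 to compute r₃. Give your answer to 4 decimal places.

p(1.0) = 0.030302, p(1.1) = -0.107404
r₂ = 1.100000 − (-0.107404)·(1.100000 − 1.000000) / (-0.107404 − 0.030302) = 1.100000 − (-0.010740)/(-0.137706) = 1.022005
p(1.022005) = 0.000434
r₃ = 1.022005 − 0.000434·(1.022005 − 1.100000) / (0.000434 − (-0.107404)) = 1.022005 − (-0.000034)/(0.107838) = 1.022319

1.0223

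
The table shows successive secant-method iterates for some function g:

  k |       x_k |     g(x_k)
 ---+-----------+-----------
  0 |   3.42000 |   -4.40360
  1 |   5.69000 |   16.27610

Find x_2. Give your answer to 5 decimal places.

3.90338

x_2 = 5.69000 − 16.27610·(5.69000 − 3.42000) / (16.27610 − (-4.40360))
   = 5.69000 − (36.9467470)/(20.6797000) = 3.9033809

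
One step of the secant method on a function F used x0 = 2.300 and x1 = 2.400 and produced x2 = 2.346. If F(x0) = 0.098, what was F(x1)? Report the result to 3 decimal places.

The secant line through (2.300, 0.098) and (2.400, F(x1)) crosses zero at x2 = 2.346.
So (2.300, 0.098), (2.400, F(x1)), (2.346, 0) are collinear:
F(x1) = 0.098 · (2.400 − 2.346) / (2.300 − 2.346) = 0.098 · (0.05400)/(-0.04600) = -0.11504

-0.115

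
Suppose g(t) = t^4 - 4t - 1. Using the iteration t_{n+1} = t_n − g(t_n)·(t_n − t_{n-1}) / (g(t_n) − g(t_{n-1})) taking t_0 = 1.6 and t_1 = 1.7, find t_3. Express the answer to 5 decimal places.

1.66314

g(1.6) = -0.8464000, g(1.7) = 0.5521000
t_2 = 1.7000000 − 0.5521000·(1.7000000 − 1.6000000) / (0.5521000 − (-0.8464000)) = 1.7000000 − (0.0552100)/(1.3985000) = 1.6605220
g(1.6605220) = -0.0392012
t_3 = 1.6605220 − (-0.0392012)·(1.6605220 − 1.7000000) / (-0.0392012 − 0.5521000) = 1.6605220 − (0.0015476)/(-0.5913012) = 1.6631392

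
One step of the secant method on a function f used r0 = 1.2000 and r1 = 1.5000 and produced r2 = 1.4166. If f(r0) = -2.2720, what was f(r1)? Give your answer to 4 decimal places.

The secant line through (1.2000, -2.2720) and (1.5000, f(r1)) crosses zero at r2 = 1.4166.
So (1.2000, -2.2720), (1.5000, f(r1)), (1.4166, 0) are collinear:
f(r1) = -2.2720 · (1.5000 − 1.4166) / (1.2000 − 1.4166) = -2.2720 · (0.083400)/(-0.216600) = 0.874814

0.8748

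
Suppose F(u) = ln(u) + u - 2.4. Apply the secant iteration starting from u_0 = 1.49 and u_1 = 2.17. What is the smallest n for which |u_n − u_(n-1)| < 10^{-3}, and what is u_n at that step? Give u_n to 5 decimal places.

n = 4, u_n = 1.80786

F(1.49) = -0.5112239, F(2.17) = 0.5447272
u_2 = 2.1700000 − 0.5447272·(0.6800000)/(1.0559510) = 1.8192125;  |Δ| = 0.3507875
F(1.8192125) = 0.0176161
u_3 = 1.8192125 − 0.0176161·(-0.3507875)/(-0.5271110) = 1.8074891;  |Δ| = 0.0117234
F(1.8074891) = -0.0005723
u_4 = 1.8074891 − (-0.0005723)·(-0.0117234)/(-0.0181884) = 1.8078579;  |Δ| = 0.0003689
|u_4 − u_3| = 0.0003689 < 10^{-3}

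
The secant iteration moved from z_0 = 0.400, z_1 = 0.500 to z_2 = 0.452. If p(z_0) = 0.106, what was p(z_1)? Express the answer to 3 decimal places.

The secant line through (0.400, 0.106) and (0.500, p(z_1)) crosses zero at z_2 = 0.452.
So (0.400, 0.106), (0.500, p(z_1)), (0.452, 0) are collinear:
p(z_1) = 0.106 · (0.500 − 0.452) / (0.400 − 0.452) = 0.106 · (0.04800)/(-0.05200) = -0.09785

-0.098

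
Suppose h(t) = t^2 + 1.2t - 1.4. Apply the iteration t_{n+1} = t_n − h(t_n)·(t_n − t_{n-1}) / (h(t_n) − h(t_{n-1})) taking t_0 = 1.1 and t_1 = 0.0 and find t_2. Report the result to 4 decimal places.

h(1.1) = 1.130000, h(0.0) = -1.400000
t_2 = 0.000000 − (-1.400000)·(0.000000 − 1.100000) / (-1.400000 − 1.130000) = 0.000000 − (1.540000)/(-2.530000) = 0.608696

0.6087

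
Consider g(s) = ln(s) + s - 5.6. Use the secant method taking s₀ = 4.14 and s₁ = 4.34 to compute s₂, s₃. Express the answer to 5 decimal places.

4.17180, 4.17168

g(4.14) = -0.0393042, g(4.34) = 0.2078743
s₂ = 4.3400000 − 0.2078743·(4.3400000 − 4.1400000) / (0.2078743 − (-0.0393042)) = 4.3400000 − (0.0415749)/(0.2471786) = 4.1718023
g(4.1718023) = 0.0001504
s₃ = 4.1718023 − 0.0001504·(4.1718023 − 4.3400000) / (0.0001504 − 0.2078743) = 4.1718023 − (-0.0000253)/(-0.2077239) = 4.1716805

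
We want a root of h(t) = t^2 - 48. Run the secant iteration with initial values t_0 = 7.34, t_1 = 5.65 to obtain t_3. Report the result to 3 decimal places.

6.932

h(7.34) = 5.87560, h(5.65) = -16.07750
t_2 = 5.65000 − (-16.07750)·(5.65000 − 7.34000) / (-16.07750 − 5.87560) = 5.65000 − (27.17097)/(-21.95310) = 6.88768
h(6.88768) = -0.55983
t_3 = 6.88768 − (-0.55983)·(6.88768 − 5.65000) / (-0.55983 − (-16.07750)) = 6.88768 − (-0.69289)/(15.51767) = 6.93233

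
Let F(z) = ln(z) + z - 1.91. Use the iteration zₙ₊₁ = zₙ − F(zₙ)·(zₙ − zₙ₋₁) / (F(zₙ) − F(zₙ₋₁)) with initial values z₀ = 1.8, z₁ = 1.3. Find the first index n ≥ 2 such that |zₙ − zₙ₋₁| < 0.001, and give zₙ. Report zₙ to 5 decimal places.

n = 4, zₙ = 1.50272

F(1.8) = 0.4777867, F(1.3) = -0.3476357
z₂ = 1.3000000 − (-0.3476357)·(-0.5000000)/(-0.8254224) = 1.5105805;  |Δ| = 0.2105805
F(1.5105805) = 0.0130745
z₃ = 1.5105805 − 0.0130745·(0.2105805)/(0.3607103) = 1.5029477;  |Δ| = 0.0076328
F(1.5029477) = 0.0003760
z₄ = 1.5029477 − 0.0003760·(-0.0076328)/(-0.0126986) = 1.5027217;  |Δ| = 0.0002260
|z₄ − z₃| = 0.0002260 < 0.001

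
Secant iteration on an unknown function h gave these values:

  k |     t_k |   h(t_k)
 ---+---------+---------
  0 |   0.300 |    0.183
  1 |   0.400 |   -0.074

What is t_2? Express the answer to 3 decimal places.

t_2 = 0.400 − (-0.074)·(0.400 − 0.300) / (-0.074 − 0.183)
   = 0.400 − (-0.00740)/(-0.25700) = 0.37121

0.371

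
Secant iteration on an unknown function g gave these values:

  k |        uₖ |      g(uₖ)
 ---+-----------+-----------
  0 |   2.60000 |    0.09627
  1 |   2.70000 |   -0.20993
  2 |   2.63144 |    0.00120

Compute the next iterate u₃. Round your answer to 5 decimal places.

u₃ = 2.63144 − 0.00120·(2.63144 − 2.70000) / (0.00120 − (-0.20993))
   = 2.63144 − (-0.0000823)/(0.2111300) = 2.6318297

2.63183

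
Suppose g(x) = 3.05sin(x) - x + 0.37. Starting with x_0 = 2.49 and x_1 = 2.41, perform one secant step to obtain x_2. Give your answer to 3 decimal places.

2.409

g(2.49) = -0.27032, g(2.41) = -0.00243
x_2 = 2.41000 − (-0.00243)·(2.41000 − 2.49000) / (-0.00243 − (-0.27032)) = 2.41000 − (0.00019)/(0.26789) = 2.40927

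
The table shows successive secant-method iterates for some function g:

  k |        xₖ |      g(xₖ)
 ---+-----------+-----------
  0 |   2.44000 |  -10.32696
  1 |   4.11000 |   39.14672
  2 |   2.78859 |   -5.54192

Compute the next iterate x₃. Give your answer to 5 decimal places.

x₃ = 2.78859 − (-5.54192)·(2.78859 − 4.11000) / (-5.54192 − 39.14672)
   = 2.78859 − (7.3231485)/(-44.6886400) = 2.9524605

2.95246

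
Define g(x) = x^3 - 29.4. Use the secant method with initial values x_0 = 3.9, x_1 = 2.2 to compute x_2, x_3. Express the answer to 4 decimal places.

g(3.9) = 29.919000, g(2.2) = -18.752000
x_2 = 2.200000 − (-18.752000)·(2.200000 − 3.900000) / (-18.752000 − 29.919000) = 2.200000 − (31.878400)/(-48.671000) = 2.854977
g(2.854977) = -6.129379
x_3 = 2.854977 − (-6.129379)·(2.854977 − 2.200000) / (-6.129379 − (-18.752000)) = 2.854977 − (-4.014604)/(12.622621) = 3.173026

2.8550, 3.1730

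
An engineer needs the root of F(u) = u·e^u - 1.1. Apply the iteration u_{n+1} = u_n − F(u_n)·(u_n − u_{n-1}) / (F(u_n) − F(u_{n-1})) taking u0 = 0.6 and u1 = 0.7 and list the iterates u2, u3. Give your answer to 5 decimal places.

0.60213, 0.60229

F(0.6) = -0.0067287, F(0.7) = 0.3096269
u2 = 0.7000000 − 0.3096269·(0.7000000 − 0.6000000) / (0.3096269 − (-0.0067287)) = 0.7000000 − (0.0309627)/(0.3163556) = 0.6021269
F(0.6021269) = -0.0005171
u3 = 0.6021269 − (-0.0005171)·(0.6021269 − 0.7000000) / (-0.0005171 − 0.3096269) = 0.6021269 − (0.0000506)/(-0.3101440) = 0.6022901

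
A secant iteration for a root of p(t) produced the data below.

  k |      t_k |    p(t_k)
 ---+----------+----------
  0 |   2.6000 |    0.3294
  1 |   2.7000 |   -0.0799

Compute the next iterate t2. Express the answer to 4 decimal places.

2.6805

t2 = 2.7000 − (-0.0799)·(2.7000 − 2.6000) / (-0.0799 − 0.3294)
   = 2.7000 − (-0.007990)/(-0.409300) = 2.680479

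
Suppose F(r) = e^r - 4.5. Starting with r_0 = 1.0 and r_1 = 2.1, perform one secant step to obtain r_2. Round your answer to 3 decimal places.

F(1.0) = -1.78172, F(2.1) = 3.66617
r_2 = 2.10000 − 3.66617·(2.10000 − 1.00000) / (3.66617 − (-1.78172)) = 2.10000 − (4.03279)/(5.44789) = 1.35975

1.360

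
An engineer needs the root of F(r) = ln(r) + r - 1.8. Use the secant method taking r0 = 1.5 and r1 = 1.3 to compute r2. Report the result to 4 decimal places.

1.4385

F(1.5) = 0.105465, F(1.3) = -0.237636
r2 = 1.300000 − (-0.237636)·(1.300000 − 1.500000) / (-0.237636 − 0.105465) = 1.300000 − (0.047527)/(-0.343101) = 1.438522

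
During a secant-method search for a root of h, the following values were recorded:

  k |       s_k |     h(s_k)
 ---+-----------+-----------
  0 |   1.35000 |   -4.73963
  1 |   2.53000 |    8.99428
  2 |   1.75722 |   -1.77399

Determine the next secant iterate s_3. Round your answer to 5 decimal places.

1.88453

s_3 = 1.75722 − (-1.77399)·(1.75722 − 2.53000) / (-1.77399 − 8.99428)
   = 1.75722 − (1.3709040)/(-10.7682700) = 1.8845296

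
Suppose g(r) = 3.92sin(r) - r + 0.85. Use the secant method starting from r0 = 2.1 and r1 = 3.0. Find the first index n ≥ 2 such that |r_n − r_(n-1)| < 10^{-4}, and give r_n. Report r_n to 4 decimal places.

n = 5, r_n = 2.6613

g(2.1) = 2.133781, g(3.0) = -1.596810
r2 = 3.000000 − (-1.596810)·(0.900000)/(-3.730590) = 2.614772;  |Δ| = 0.385228
g(2.614772) = 0.206156
r3 = 2.614772 − 0.206156·(-0.385228)/(1.802966) = 2.658820;  |Δ| = 0.044048
g(2.658820) = 0.010988
r4 = 2.658820 − 0.010988·(0.044048)/(-0.195168) = 2.661300;  |Δ| = 0.002480
g(2.661300) = -0.000108
r5 = 2.661300 − (-0.000108)·(0.002480)/(-0.011096) = 2.661276;  |Δ| = 0.000024
|r5 − r4| = 0.000024 < 10^{-4}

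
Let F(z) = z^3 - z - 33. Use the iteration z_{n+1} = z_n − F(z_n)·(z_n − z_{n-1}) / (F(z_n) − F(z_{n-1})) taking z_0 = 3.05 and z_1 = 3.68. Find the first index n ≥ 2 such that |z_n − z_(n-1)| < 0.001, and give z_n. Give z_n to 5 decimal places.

n = 5, z_n = 3.31142

F(3.05) = -7.6773750, F(3.68) = 13.1560320
z_2 = 3.6800000 − 13.1560320·(0.6300000)/(20.8334070) = 3.2821630;  |Δ| = 0.3978370
F(3.2821630) = -0.9247537
z_3 = 3.2821630 − (-0.9247537)·(-0.3978370)/(-14.0807857) = 3.3082909;  |Δ| = 0.0261279
F(3.3082909) = -0.0997464
z_4 = 3.3082909 − (-0.0997464)·(0.0261279)/(0.8250073) = 3.3114498;  |Δ| = 0.0031590
F(3.3114498) = 0.0009161
z_5 = 3.3114498 − 0.0009161·(0.0031590)/(0.1006625) = 3.3114211;  |Δ| = 0.0000287
|z_5 − z_4| = 0.0000287 < 0.001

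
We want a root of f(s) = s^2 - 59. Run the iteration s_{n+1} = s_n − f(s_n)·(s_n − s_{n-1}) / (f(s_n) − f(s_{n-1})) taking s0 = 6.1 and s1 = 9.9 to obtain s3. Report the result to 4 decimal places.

f(6.1) = -21.790000, f(9.9) = 39.010000
s2 = 9.900000 − 39.010000·(9.900000 − 6.100000) / (39.010000 − (-21.790000)) = 9.900000 − (148.238000)/(60.800000) = 7.461875
f(7.461875) = -3.320421
s3 = 7.461875 − (-3.320421)·(7.461875 − 9.900000) / (-3.320421 − 39.010000) = 7.461875 − (8.095603)/(-42.330421) = 7.653123

7.6531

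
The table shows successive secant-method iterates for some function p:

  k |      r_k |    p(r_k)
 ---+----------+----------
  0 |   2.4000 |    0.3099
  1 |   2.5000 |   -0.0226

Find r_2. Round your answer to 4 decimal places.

2.4932

r_2 = 2.5000 − (-0.0226)·(2.5000 − 2.4000) / (-0.0226 − 0.3099)
   = 2.5000 − (-0.002260)/(-0.332500) = 2.493203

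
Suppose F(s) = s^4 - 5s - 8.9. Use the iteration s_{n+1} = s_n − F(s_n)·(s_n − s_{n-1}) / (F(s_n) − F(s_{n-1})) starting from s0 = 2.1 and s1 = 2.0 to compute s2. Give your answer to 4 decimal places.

2.0984

F(2.1) = 0.048100, F(2.0) = -2.900000
s2 = 2.000000 − (-2.900000)·(2.000000 − 2.100000) / (-2.900000 − 0.048100) = 2.000000 − (0.290000)/(-2.948100) = 2.098368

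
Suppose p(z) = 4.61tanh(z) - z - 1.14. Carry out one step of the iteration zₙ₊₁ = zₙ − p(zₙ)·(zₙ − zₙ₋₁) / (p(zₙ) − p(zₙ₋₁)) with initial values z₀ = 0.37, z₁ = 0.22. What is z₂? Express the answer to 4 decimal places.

p(0.37) = 0.121902, p(0.22) = -0.361852
z₂ = 0.220000 − (-0.361852)·(0.220000 − 0.370000) / (-0.361852 − 0.121902) = 0.220000 − (0.054278)/(-0.483754) = 0.332201

0.3322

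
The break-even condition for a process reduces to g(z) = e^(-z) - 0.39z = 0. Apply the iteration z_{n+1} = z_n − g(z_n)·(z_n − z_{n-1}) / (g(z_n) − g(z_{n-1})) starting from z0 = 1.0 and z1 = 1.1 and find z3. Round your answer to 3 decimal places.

0.971

g(1.0) = -0.02212, g(1.1) = -0.09613
z2 = 1.10000 − (-0.09613)·(1.10000 − 1.00000) / (-0.09613 − (-0.02212)) = 1.10000 − (-0.00961)/(-0.07401) = 0.97011
g(0.97011) = 0.00070
z3 = 0.97011 − 0.00070·(0.97011 − 1.10000) / (0.00070 − (-0.09613)) = 0.97011 − (-0.00009)/(0.09683) = 0.97105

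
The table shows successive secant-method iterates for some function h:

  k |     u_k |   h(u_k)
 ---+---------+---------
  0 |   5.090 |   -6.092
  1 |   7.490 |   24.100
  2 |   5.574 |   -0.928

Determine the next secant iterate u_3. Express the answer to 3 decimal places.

5.645

u_3 = 5.574 − (-0.928)·(5.574 − 7.490) / (-0.928 − 24.100)
   = 5.574 − (1.77805)/(-25.02800) = 5.64504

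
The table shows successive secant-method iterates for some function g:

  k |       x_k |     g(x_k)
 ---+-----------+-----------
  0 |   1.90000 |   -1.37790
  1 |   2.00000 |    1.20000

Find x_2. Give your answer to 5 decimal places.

x_2 = 2.00000 − 1.20000·(2.00000 − 1.90000) / (1.20000 − (-1.37790))
   = 2.00000 − (0.1200000)/(2.5779000) = 1.9534505

1.95345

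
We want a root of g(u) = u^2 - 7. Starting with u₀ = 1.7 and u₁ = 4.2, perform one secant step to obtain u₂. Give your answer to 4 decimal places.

g(1.7) = -4.110000, g(4.2) = 10.640000
u₂ = 4.200000 − 10.640000·(4.200000 − 1.700000) / (10.640000 − (-4.110000)) = 4.200000 − (26.600000)/(14.750000) = 2.396610

2.3966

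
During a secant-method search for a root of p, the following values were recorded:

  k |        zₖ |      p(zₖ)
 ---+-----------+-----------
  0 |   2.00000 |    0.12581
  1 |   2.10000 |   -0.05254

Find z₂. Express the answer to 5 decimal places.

2.07054

z₂ = 2.10000 − (-0.05254)·(2.10000 − 2.00000) / (-0.05254 − 0.12581)
   = 2.10000 − (-0.0052540)/(-0.1783500) = 2.0705411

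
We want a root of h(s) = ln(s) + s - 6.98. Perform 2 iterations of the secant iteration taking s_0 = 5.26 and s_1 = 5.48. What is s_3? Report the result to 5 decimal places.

h(5.26) = -0.0598690, h(5.48) = 0.2011051
s_2 = 5.4800000 − 0.2011051·(5.4800000 − 5.2600000) / (0.2011051 − (-0.0598690)) = 5.4800000 − (0.0442431)/(0.2609741) = 5.3104693
h(5.3104693) = 0.0001495
s_3 = 5.3104693 − 0.0001495·(5.3104693 − 5.4800000) / (0.0001495 − 0.2011051) = 5.3104693 − (-0.0000253)/(-0.2009556) = 5.3103432

5.31034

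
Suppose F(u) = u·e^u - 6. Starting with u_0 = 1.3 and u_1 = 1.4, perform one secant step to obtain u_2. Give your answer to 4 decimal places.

F(1.3) = -1.229914, F(1.4) = -0.322720
u_2 = 1.400000 − (-0.322720)·(1.400000 − 1.300000) / (-0.322720 − (-1.229914)) = 1.400000 − (-0.032272)/(0.907194) = 1.435573

1.4356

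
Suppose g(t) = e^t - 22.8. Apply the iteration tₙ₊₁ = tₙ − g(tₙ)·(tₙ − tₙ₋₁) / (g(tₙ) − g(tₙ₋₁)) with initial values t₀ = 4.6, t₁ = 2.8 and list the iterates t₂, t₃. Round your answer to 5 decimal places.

2.93776, 3.16046

g(4.6) = 76.6843156, g(2.8) = -6.3553532
t₂ = 2.8000000 − (-6.3553532)·(2.8000000 − 4.6000000) / (-6.3553532 − 76.6843156) = 2.8000000 − (11.4396358)/(-83.0396689) = 2.9377611
g(2.9377611) = -3.9264571
t₃ = 2.9377611 − (-3.9264571)·(2.9377611 − 2.8000000) / (-3.9264571 − (-6.3553532)) = 2.9377611 − (-0.5409130)/(2.4288962) = 3.1604602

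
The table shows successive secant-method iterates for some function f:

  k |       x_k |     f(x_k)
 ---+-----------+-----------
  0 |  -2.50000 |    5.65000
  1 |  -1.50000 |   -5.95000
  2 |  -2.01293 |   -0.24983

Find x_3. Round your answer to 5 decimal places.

-2.03541

x_3 = -2.01293 − (-0.24983)·(-2.01293 − (-1.50000)) / (-0.24983 − (-5.95000))
   = -2.01293 − (0.1281453)/(5.7001700) = -2.0354110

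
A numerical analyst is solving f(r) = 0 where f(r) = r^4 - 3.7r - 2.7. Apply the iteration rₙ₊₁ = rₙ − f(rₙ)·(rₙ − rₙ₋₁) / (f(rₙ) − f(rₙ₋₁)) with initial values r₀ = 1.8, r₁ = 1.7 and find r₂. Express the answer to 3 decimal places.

f(1.8) = 1.13760, f(1.7) = -0.63790
r₂ = 1.70000 − (-0.63790)·(1.70000 − 1.80000) / (-0.63790 − 1.13760) = 1.70000 − (0.06379)/(-1.77550) = 1.73593

1.736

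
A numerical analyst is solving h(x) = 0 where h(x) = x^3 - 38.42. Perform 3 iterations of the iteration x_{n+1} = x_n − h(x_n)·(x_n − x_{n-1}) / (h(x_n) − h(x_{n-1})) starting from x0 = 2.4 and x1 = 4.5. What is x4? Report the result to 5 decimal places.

3.38284

h(2.4) = -24.5960000, h(4.5) = 52.7050000
x2 = 4.5000000 − 52.7050000·(4.5000000 − 2.4000000) / (52.7050000 − (-24.5960000)) = 4.5000000 − (110.6805000)/(77.3010000) = 3.0681880
h(3.0681880) = -9.5367607
x3 = 3.0681880 − (-9.5367607)·(3.0681880 − 4.5000000) / (-9.5367607 − 52.7050000) = 3.0681880 − (13.6548485)/(-62.2417607) = 3.2875720
h(3.2875720) = -2.8874947
x4 = 3.2875720 − (-2.8874947)·(3.2875720 − 3.0681880) / (-2.8874947 − (-9.5367607)) = 3.2875720 − (-0.6334702)/(6.6492660) = 3.3828412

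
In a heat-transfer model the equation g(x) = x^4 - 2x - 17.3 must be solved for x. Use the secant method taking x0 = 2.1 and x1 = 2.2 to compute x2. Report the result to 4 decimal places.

g(2.1) = -2.051900, g(2.2) = 1.725600
x2 = 2.200000 − 1.725600·(2.200000 − 2.100000) / (1.725600 − (-2.051900)) = 2.200000 − (0.172560)/(3.777500) = 2.154319

2.1543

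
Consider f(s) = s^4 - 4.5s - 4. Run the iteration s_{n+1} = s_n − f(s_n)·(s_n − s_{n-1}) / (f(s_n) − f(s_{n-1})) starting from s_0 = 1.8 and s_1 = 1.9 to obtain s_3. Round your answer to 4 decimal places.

1.8785

f(1.8) = -1.602400, f(1.9) = 0.482100
s_2 = 1.900000 − 0.482100·(1.900000 − 1.800000) / (0.482100 − (-1.602400)) = 1.900000 − (0.048210)/(2.084500) = 1.876872
f(1.876872) = -0.036868
s_3 = 1.876872 − (-0.036868)·(1.876872 − 1.900000) / (-0.036868 − 0.482100) = 1.876872 − (0.000853)/(-0.518968) = 1.878515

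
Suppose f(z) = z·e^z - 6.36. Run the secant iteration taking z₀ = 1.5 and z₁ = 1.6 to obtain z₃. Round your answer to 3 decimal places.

f(1.5) = 0.36253, f(1.6) = 1.56485
z₂ = 1.60000 − 1.56485·(1.60000 − 1.50000) / (1.56485 − 0.36253) = 1.60000 − (0.15649)/(1.20232) = 1.46985
f(1.46985) = 0.03173
z₃ = 1.46985 − 0.03173·(1.46985 − 1.60000) / (0.03173 − 1.56485) = 1.46985 − (-0.00413)/(-1.53312) = 1.46715

1.467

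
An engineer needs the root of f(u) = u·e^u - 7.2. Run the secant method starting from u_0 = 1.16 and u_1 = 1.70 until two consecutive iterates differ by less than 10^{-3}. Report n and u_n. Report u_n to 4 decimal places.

n = 5, u_n = 1.5414

f(1.16) = -3.499677, f(1.70) = 2.105711
u_2 = 1.700000 − 2.105711·(0.540000)/(5.605388) = 1.497145;  |Δ| = 0.202855
f(1.497145) = -0.509396
u_3 = 1.497145 − (-0.509396)·(-0.202855)/(-2.615107) = 1.536659;  |Δ| = 0.039514
f(1.536659) = -0.056027
u_4 = 1.536659 − (-0.056027)·(0.039514)/(0.453369) = 1.541542;  |Δ| = 0.004883
f(1.541542) = 0.001756
u_5 = 1.541542 − 0.001756·(0.004883)/(0.057783) = 1.541393;  |Δ| = 0.000148
|u_5 − u_4| = 0.000148 < 10^{-3}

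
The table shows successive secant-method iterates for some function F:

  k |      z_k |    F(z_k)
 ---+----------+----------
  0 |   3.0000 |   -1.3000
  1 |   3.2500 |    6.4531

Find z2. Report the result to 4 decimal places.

z2 = 3.2500 − 6.4531·(3.2500 − 3.0000) / (6.4531 − (-1.3000))
   = 3.2500 − (1.613275)/(7.753100) = 3.041919

3.0419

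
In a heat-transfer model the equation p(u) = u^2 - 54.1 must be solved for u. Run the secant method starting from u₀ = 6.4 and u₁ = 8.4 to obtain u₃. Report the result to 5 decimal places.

p(6.4) = -13.1400000, p(8.4) = 16.4600000
u₂ = 8.4000000 − 16.4600000·(8.4000000 − 6.4000000) / (16.4600000 − (-13.1400000)) = 8.4000000 − (32.9200000)/(29.6000000) = 7.2878378
p(7.2878378) = -0.9874196
u₃ = 7.2878378 − (-0.9874196)·(7.2878378 − 8.4000000) / (-0.9874196 − 16.4600000) = 7.2878378 − (1.0981708)/(-17.4474196) = 7.3507796

7.35078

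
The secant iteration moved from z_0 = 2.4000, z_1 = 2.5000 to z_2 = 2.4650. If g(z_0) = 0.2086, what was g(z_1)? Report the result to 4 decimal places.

The secant line through (2.4000, 0.2086) and (2.5000, g(z_1)) crosses zero at z_2 = 2.4650.
So (2.4000, 0.2086), (2.5000, g(z_1)), (2.4650, 0) are collinear:
g(z_1) = 0.2086 · (2.5000 − 2.4650) / (2.4000 − 2.4650) = 0.2086 · (0.035000)/(-0.065000) = -0.112323

-0.1123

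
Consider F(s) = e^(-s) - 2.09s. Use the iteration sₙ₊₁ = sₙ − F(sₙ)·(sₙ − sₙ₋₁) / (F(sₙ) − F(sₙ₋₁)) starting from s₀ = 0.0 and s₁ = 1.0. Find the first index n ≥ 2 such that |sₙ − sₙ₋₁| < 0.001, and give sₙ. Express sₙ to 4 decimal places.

n = 5, sₙ = 0.3404

F(0.0) = 1.000000, F(1.0) = -1.722121
s₂ = 1.000000 − (-1.722121)·(1.000000)/(-2.722121) = 0.367361;  |Δ| = 0.632639
F(0.367361) = -0.075224
s₃ = 0.367361 − (-0.075224)·(-0.632639)/(1.646897) = 0.338464;  |Δ| = 0.028897
F(0.338464) = 0.005474
s₄ = 0.338464 − 0.005474·(-0.028897)/(0.080698) = 0.340424;  |Δ| = 0.001960
F(0.340424) = -0.000019
s₅ = 0.340424 − (-0.000019)·(0.001960)/(-0.005493) = 0.340418;  |Δ| = 0.000007
|s₅ − s₄| = 0.000007 < 0.001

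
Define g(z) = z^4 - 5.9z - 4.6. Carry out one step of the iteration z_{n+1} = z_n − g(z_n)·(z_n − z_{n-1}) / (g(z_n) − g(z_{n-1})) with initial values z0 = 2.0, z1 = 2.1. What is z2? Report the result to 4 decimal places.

g(2.0) = -0.400000, g(2.1) = 2.458100
z2 = 2.100000 − 2.458100·(2.100000 − 2.000000) / (2.458100 − (-0.400000)) = 2.100000 − (0.245810)/(2.858100) = 2.013995

2.0140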